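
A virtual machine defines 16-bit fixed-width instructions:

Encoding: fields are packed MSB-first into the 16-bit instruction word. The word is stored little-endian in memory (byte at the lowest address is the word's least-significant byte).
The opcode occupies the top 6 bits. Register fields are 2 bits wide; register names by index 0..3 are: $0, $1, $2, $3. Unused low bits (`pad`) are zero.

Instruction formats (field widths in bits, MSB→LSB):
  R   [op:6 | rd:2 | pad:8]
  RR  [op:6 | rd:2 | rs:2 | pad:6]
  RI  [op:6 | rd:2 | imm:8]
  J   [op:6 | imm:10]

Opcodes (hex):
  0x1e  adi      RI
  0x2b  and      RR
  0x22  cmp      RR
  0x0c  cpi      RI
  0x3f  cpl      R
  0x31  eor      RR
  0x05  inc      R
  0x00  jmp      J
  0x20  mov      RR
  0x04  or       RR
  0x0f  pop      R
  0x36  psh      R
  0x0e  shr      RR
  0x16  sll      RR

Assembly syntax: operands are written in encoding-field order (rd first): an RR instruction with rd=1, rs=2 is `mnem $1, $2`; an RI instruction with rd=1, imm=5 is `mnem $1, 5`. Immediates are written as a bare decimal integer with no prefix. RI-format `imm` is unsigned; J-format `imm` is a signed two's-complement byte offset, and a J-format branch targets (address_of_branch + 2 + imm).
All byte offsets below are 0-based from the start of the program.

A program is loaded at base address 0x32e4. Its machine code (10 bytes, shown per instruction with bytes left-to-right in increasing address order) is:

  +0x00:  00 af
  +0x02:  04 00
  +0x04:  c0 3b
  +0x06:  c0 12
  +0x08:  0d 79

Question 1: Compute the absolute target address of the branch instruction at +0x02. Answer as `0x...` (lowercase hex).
@+02  little-endian(04 00) = 0x0004
  top 6b → 0x0 → jmp [J]
  imm: (w>>0)&0x3ff=0x4 → 4
  target = base 0x32e4 + off 0x02 + 2 + imm 4 = 0x32ec

0x32ec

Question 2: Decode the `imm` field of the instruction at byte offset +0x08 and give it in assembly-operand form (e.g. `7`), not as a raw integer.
13

[08] 0d 79 → 0x790d
  opcode bits[15:10]=0x1e: adi/RI
  [9:8] rd=1 = $1
  [7:0] imm=13 = 13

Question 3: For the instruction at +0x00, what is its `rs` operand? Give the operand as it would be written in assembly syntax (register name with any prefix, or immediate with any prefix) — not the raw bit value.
$0

off 0x00: read 00 af as little → 0xaf00
  opcode bits[15:10]=0x2b: and/RR
  rd: (w>>8)&0x3=0x3 → $3
  rs: (w>>6)&0x3=0x0 → $0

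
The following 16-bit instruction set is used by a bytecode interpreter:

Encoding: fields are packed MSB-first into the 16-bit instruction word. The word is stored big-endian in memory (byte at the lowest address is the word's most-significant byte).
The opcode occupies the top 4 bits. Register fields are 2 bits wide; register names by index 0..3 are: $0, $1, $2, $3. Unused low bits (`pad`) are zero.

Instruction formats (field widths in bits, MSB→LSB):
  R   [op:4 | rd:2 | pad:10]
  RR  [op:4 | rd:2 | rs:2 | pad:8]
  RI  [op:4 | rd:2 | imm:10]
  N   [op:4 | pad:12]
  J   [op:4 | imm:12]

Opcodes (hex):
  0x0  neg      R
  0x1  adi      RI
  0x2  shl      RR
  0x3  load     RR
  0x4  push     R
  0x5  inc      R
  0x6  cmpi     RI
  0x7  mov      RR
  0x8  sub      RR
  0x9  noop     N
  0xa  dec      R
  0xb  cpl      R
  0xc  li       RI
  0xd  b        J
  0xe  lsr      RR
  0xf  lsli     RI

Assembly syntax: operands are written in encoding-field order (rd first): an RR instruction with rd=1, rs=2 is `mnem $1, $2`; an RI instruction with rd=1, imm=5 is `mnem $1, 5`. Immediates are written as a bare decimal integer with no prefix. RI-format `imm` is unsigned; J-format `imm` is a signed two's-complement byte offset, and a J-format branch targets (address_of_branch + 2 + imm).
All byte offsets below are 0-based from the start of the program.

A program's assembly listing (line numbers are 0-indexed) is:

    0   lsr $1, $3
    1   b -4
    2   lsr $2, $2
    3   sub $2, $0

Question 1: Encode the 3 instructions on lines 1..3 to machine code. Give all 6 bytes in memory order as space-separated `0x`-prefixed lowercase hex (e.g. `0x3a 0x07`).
0xdf 0xfc 0xea 0x00 0x88 0x00

1. b fields op=0xd:4|imm=-4:12 → word dffch → df fc
2. lsr fields op=0xe:4|rd=2:2|rs=2:2|pad=0:8 → word ea00h → ea 00
3. sub fields op=0x8:4|rd=2:2|rs=0:2|pad=0:8 → word 8800h → 88 00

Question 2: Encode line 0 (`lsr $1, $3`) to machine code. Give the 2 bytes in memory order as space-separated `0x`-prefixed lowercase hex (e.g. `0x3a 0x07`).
line 0 (lsr): pack op=0xe:4|rd=1:2|rs=3:2|pad=0:8 = 0xe700; big→ e7 00

0xe7 0x00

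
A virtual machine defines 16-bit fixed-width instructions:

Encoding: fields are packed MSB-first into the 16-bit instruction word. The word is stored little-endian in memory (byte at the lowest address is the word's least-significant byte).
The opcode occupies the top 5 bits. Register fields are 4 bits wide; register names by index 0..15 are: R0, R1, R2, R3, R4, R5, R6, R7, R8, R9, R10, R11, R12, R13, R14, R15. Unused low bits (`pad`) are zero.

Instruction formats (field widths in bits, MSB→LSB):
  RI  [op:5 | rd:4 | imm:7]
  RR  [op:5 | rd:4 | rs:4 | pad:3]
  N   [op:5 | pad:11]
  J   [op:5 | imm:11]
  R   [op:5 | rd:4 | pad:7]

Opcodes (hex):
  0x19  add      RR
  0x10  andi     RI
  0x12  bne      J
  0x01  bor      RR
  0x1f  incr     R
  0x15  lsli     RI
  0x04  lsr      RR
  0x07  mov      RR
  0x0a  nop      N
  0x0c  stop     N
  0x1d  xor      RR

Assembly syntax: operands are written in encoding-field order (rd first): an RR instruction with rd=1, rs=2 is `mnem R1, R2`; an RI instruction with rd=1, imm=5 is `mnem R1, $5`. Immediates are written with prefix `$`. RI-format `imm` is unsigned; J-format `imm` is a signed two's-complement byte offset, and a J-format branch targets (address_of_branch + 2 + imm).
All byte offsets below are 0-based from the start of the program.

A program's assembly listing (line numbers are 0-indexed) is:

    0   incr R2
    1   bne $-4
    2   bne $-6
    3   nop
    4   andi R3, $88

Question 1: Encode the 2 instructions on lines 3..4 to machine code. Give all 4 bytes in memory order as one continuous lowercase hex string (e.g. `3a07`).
3. nop fields op=0xa:5|pad=0:11 → word 5000h → 00 50
4. andi fields op=0x10:5|rd=3:4|imm=88:7 → word 81d8h → d8 81

0050d881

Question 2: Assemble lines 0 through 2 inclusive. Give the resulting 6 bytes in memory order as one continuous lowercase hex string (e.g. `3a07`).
L0: incr op=0x1f:5|rd=2:4|pad=0:7 ⇒ 0xf900 ⇒ little 00 f9
L1: bne op=0x12:5|imm=-4:11 ⇒ 0x97fc ⇒ little fc 97
L2: bne op=0x12:5|imm=-6:11 ⇒ 0x97fa ⇒ little fa 97

00f9fc97fa97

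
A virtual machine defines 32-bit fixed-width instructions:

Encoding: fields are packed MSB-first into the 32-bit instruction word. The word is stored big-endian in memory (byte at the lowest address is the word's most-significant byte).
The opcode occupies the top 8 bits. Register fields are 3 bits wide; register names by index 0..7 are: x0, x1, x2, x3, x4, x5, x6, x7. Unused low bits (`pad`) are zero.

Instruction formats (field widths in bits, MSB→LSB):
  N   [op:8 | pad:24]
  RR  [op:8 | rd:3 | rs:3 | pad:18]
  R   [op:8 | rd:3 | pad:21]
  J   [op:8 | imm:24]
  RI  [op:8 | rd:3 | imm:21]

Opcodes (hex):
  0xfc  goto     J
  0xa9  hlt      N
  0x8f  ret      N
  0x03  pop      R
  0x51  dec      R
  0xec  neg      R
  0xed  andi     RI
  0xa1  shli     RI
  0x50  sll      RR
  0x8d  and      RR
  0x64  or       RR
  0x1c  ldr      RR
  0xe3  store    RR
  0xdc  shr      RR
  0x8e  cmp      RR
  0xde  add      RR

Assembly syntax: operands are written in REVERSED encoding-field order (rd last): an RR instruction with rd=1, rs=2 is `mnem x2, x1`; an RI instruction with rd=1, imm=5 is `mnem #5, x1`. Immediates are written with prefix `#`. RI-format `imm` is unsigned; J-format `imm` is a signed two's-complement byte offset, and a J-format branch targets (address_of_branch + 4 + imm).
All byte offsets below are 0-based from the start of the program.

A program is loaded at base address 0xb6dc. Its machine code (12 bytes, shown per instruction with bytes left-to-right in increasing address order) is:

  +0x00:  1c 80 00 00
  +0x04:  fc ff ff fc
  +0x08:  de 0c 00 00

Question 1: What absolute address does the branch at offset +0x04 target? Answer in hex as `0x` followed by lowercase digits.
0xb6e0

[04] fc ff ff fc → 0xfcfffffc
  top 8b → 0xfc → goto [J]
  imm: (w>>0)&0xffffff=0xfffffc (s24→-4) → #-4
  target = base 0xb6dc + off 0x04 + 4 + imm -4 = 0xb6e0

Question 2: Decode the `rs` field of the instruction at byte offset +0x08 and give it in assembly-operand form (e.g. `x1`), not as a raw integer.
x3

@+08  big-endian(de 0c 00 00) = 0xde0c0000
  top 8b → 0xde → add [RR]
  rd: (w>>21)&0x7=0x0 → x0
  rs: (w>>18)&0x7=0x3 → x3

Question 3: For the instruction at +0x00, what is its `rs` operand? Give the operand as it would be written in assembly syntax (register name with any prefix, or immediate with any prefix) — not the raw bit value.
off 0x00: read 1c 80 00 00 as big → 0x1c800000
  top 8b → 0x1c → ldr [RR]
  rd: (w>>21)&0x7=0x4 → x4
  rs: (w>>18)&0x7=0x0 → x0

x0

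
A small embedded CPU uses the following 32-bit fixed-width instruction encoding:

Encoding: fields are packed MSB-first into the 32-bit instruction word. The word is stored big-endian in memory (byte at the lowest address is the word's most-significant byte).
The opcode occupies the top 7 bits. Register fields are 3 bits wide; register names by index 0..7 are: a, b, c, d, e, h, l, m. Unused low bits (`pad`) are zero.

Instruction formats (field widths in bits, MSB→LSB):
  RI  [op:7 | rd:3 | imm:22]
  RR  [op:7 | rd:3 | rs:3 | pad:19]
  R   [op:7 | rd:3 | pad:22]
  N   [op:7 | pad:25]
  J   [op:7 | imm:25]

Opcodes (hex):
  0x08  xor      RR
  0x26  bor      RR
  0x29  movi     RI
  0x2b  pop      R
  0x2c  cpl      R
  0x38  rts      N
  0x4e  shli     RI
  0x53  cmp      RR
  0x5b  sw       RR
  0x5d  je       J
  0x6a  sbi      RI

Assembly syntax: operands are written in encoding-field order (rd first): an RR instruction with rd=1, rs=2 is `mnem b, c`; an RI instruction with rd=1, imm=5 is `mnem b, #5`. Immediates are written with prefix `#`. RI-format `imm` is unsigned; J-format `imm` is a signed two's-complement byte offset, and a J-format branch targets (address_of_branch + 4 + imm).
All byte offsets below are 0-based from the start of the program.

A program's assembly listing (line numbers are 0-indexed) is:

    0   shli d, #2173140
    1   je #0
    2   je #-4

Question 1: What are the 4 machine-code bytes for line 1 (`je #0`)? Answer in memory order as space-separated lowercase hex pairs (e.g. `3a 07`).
line 1 (je): pack op=0x5d:7|imm=0:25 = 0xba000000; big→ ba 00 00 00

ba 00 00 00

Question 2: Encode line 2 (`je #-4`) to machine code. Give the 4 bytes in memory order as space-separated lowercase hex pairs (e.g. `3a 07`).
line 2 (je): pack op=0x5d:7|imm=-4:25 = 0xbbfffffc; big→ bb ff ff fc

bb ff ff fc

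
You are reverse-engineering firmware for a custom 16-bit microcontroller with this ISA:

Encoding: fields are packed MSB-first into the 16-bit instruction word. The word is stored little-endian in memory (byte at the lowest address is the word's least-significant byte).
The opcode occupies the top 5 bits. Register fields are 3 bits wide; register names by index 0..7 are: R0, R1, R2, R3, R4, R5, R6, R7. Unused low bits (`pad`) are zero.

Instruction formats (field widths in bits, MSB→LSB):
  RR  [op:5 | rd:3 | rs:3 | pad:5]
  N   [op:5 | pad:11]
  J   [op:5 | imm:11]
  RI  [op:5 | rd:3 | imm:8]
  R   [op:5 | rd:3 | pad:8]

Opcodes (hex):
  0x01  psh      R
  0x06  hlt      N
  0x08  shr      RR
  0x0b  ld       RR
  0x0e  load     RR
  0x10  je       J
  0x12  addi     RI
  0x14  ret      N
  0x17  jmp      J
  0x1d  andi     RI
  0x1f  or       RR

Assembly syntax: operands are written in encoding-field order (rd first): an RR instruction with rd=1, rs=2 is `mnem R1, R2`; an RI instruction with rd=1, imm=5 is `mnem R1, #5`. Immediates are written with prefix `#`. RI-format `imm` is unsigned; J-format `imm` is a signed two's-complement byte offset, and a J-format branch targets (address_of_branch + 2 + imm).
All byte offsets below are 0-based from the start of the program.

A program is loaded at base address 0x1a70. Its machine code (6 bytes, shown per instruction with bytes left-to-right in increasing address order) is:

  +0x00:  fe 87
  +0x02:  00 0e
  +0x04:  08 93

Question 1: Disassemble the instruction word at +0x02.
psh R6

[02] 00 0e → 0x0e00
  opcode bits[15:11]=0x1: psh/R
  rd: (w>>8)&0x7=0x6 → R6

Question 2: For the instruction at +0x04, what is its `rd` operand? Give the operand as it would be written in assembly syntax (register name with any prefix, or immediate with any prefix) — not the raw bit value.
off 0x04: read 08 93 as little → 0x9308
  opcode bits[15:11]=0x12: addi/RI
  rd: (w>>8)&0x7=0x3 → R3
  imm: (w>>0)&0xff=0x8 → #8

R3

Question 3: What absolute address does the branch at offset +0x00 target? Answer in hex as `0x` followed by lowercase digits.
0x1a70

@+00  little-endian(fe 87) = 0x87fe
  opcode bits[15:11]=0x10: je/J
  [10:0] imm=2046 (s11→-2) = #-2
  target = base 0x1a70 + off 0x00 + 2 + imm -2 = 0x1a70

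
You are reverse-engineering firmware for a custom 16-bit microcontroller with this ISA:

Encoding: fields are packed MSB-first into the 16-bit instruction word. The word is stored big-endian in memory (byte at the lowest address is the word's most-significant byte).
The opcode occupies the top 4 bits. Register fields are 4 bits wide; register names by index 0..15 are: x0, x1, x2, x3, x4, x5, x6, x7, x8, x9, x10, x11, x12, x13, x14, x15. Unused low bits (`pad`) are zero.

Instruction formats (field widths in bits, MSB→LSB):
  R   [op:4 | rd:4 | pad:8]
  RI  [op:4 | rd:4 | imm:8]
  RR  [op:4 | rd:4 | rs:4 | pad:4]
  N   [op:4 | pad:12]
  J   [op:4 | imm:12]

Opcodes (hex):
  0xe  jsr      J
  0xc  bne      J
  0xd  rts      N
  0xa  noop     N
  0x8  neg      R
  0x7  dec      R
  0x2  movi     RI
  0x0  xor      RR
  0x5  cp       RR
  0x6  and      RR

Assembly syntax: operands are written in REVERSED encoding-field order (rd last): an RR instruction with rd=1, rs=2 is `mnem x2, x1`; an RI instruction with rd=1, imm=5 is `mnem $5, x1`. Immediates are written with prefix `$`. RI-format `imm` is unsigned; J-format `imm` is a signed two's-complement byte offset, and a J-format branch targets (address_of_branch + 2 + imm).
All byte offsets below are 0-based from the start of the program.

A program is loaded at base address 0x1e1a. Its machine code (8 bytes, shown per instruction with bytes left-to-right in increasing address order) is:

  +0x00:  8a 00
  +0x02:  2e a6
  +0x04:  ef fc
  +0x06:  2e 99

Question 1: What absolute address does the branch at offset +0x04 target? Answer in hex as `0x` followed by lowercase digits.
[04] ef fc → 0xeffc
  op=0xeffc>>12=0xe ⇒ jsr (J)
  imm: (w>>0)&0xfff=0xffc (s12→-4) → $-4
  target = base 0x1e1a + off 0x04 + 2 + imm -4 = 0x1e1c

0x1e1c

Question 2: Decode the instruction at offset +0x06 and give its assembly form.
+0x06: 2e 99 ⇒ word 0x2e99 (big)
  opcode bits[15:12]=0x2: movi/RI
  rd@[11:8]=0xe ⇒ x14
  imm@[7:0]=0x99 ⇒ $153

movi $153, x14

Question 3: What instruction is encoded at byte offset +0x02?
movi $166, x14

off 0x02: read 2e a6 as big → 0x2ea6
  op=0x2ea6>>12=0x2 ⇒ movi (RI)
  rd@[11:8]=0xe ⇒ x14
  imm@[7:0]=0xa6 ⇒ $166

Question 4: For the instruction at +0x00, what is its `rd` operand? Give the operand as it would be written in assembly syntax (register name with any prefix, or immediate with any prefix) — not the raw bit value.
@+00  big-endian(8a 00) = 0x8a00
  opcode bits[15:12]=0x8: neg/R
  [11:8] rd=10 = x10

x10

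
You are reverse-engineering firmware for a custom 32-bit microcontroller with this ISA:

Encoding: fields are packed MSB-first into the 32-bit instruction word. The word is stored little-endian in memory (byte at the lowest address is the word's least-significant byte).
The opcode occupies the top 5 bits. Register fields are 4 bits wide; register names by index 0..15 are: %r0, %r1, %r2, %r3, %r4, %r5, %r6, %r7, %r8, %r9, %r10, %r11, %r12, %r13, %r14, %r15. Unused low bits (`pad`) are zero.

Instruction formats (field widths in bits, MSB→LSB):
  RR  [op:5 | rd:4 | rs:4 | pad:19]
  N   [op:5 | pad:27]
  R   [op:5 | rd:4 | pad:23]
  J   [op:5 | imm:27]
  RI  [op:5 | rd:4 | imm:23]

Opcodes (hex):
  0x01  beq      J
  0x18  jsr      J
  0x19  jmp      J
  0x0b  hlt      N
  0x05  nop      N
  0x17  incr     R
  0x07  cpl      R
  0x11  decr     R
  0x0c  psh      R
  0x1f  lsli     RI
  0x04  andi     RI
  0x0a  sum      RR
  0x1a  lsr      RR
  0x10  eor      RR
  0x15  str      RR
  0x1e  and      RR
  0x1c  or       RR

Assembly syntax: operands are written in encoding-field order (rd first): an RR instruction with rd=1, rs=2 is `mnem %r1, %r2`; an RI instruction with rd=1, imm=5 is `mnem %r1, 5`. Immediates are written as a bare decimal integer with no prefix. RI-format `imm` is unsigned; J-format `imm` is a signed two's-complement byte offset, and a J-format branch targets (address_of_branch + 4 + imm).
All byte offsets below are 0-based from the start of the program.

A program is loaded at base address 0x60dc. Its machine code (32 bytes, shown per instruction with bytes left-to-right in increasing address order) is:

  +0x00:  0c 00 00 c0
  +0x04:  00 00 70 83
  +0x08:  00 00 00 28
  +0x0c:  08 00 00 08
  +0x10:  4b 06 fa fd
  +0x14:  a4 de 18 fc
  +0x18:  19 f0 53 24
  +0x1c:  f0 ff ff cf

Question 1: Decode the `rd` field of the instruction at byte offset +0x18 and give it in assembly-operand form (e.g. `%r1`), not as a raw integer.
[18] 19 f0 53 24 → 0x2453f019
  top 5b → 0x4 → andi [RI]
  rd: (w>>23)&0xf=0x8 → %r8
  imm: (w>>0)&0x7fffff=0x53f019 → 5500953

%r8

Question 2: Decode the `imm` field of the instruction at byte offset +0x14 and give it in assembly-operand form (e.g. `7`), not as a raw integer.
@+14  little-endian(a4 de 18 fc) = 0xfc18dea4
  op=0xfc18dea4>>27=0x1f ⇒ lsli (RI)
  [26:23] rd=8 = %r8
  [22:0] imm=1629860 = 1629860

1629860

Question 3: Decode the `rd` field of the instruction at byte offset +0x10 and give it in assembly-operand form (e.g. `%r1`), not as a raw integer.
%r11

[10] 4b 06 fa fd → 0xfdfa064b
  top 5b → 0x1f → lsli [RI]
  rd: (w>>23)&0xf=0xb → %r11
  imm: (w>>0)&0x7fffff=0x7a064b → 7997003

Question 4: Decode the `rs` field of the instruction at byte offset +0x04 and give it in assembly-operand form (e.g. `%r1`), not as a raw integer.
%r14

off 0x04: read 00 00 70 83 as little → 0x83700000
  top 5b → 0x10 → eor [RR]
  [26:23] rd=6 = %r6
  [22:19] rs=14 = %r14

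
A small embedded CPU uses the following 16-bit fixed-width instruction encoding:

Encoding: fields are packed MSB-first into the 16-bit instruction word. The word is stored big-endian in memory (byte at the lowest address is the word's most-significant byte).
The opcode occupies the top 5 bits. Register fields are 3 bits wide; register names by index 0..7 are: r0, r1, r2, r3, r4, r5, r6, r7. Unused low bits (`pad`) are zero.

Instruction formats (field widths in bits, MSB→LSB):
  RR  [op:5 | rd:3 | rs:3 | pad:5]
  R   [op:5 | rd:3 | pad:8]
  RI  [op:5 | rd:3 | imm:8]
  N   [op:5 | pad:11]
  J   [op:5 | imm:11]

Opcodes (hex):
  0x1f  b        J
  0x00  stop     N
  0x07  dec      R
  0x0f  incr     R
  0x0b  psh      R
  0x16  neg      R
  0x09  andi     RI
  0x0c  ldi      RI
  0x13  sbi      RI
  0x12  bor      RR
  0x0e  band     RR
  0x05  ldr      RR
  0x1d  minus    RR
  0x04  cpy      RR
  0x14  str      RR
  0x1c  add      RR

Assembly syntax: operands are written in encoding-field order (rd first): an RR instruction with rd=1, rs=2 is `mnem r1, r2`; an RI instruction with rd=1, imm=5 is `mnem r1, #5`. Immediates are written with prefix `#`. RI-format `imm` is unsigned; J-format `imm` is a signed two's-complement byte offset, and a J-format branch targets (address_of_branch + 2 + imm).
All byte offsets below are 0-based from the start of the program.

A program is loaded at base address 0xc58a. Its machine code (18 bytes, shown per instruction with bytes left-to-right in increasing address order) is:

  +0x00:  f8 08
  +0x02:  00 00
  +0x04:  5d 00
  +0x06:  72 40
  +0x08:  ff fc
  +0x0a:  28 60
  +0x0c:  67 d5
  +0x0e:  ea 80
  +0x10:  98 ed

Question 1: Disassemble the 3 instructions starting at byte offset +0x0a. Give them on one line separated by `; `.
@+0a  big-endian(28 60) = 0x2860
  top 5b → 0x5 → ldr [RR]
  [10:8] rd=0 = r0
  [7:5] rs=3 = r3
@+0c  big-endian(67 d5) = 0x67d5
  top 5b → 0xc → ldi [RI]
  [10:8] rd=7 = r7
  [7:0] imm=213 = #213
@+0e  big-endian(ea 80) = 0xea80
  top 5b → 0x1d → minus [RR]
  [10:8] rd=2 = r2
  [7:5] rs=4 = r4

ldr r0, r3; ldi r7, #213; minus r2, r4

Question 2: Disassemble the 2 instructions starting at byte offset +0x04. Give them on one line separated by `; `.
@+04  big-endian(5d 00) = 0x5d00
  opcode bits[15:11]=0xb: psh/R
  rd: (w>>8)&0x7=0x5 → r5
@+06  big-endian(72 40) = 0x7240
  opcode bits[15:11]=0xe: band/RR
  rd: (w>>8)&0x7=0x2 → r2
  rs: (w>>5)&0x7=0x2 → r2

psh r5; band r2, r2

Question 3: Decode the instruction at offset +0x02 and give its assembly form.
stop

@+02  big-endian(00 00) = 0x0000
  opcode bits[15:11]=0x0: stop/N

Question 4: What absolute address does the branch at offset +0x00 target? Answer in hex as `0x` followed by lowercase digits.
off 0x00: read f8 08 as big → 0xf808
  op=0xf808>>11=0x1f ⇒ b (J)
  [10:0] imm=8 = #8
  target = base 0xc58a + off 0x00 + 2 + imm 8 = 0xc594

0xc594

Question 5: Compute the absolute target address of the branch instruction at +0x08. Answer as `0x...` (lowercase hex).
off 0x08: read ff fc as big → 0xfffc
  opcode bits[15:11]=0x1f: b/J
  [10:0] imm=2044 (s11→-4) = #-4
  target = base 0xc58a + off 0x08 + 2 + imm -4 = 0xc590

0xc590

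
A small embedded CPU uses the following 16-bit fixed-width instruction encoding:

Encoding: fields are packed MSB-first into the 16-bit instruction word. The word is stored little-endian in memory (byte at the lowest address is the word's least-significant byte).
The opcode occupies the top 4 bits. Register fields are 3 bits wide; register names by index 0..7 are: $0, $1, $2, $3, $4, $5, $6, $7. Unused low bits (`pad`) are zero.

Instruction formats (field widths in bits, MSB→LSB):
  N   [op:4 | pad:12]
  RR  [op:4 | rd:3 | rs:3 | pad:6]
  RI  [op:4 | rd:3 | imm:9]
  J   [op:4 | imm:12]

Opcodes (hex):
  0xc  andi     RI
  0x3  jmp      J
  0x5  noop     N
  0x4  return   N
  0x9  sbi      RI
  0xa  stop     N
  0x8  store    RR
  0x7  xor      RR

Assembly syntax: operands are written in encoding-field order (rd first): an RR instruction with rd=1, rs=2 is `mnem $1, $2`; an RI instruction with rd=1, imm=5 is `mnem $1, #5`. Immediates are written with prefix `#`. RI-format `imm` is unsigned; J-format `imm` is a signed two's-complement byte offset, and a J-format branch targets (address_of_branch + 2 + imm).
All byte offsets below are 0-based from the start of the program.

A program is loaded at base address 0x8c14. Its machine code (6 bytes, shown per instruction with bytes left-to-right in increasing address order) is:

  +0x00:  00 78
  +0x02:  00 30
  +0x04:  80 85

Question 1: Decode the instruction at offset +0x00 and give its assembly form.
off 0x00: read 00 78 as little → 0x7800
  opcode bits[15:12]=0x7: xor/RR
  [11:9] rd=4 = $4
  [8:6] rs=0 = $0

xor $4, $0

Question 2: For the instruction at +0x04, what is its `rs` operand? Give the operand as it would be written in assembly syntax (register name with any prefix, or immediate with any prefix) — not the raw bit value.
$6

[04] 80 85 → 0x8580
  op=0x8580>>12=0x8 ⇒ store (RR)
  [11:9] rd=2 = $2
  [8:6] rs=6 = $6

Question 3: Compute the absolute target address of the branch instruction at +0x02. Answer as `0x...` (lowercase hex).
off 0x02: read 00 30 as little → 0x3000
  top 4b → 0x3 → jmp [J]
  [11:0] imm=0 = #0
  target = base 0x8c14 + off 0x02 + 2 + imm 0 = 0x8c18

0x8c18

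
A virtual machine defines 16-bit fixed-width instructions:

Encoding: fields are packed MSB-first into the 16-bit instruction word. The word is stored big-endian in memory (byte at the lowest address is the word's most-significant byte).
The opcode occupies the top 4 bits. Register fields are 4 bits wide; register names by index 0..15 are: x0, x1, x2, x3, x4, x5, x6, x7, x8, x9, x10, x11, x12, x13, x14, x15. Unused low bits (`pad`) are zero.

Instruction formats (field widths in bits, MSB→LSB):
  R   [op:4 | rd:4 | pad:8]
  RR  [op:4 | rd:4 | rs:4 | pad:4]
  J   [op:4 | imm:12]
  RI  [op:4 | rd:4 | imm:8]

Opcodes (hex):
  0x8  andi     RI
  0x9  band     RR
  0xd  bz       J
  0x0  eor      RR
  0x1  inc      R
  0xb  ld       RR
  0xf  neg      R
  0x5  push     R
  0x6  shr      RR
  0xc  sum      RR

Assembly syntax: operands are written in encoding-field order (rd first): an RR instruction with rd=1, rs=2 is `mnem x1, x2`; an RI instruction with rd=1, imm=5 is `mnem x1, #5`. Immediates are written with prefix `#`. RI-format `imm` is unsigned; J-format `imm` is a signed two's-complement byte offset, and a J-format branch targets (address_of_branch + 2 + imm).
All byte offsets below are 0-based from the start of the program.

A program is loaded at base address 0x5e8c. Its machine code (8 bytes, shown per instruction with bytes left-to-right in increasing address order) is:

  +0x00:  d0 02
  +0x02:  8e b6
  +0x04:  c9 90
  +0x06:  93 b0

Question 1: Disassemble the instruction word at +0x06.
[06] 93 b0 → 0x93b0
  op=0x93b0>>12=0x9 ⇒ band (RR)
  rd: (w>>8)&0xf=0x3 → x3
  rs: (w>>4)&0xf=0xb → x11

band x3, x11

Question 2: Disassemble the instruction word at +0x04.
sum x9, x9

@+04  big-endian(c9 90) = 0xc990
  op=0xc990>>12=0xc ⇒ sum (RR)
  rd: (w>>8)&0xf=0x9 → x9
  rs: (w>>4)&0xf=0x9 → x9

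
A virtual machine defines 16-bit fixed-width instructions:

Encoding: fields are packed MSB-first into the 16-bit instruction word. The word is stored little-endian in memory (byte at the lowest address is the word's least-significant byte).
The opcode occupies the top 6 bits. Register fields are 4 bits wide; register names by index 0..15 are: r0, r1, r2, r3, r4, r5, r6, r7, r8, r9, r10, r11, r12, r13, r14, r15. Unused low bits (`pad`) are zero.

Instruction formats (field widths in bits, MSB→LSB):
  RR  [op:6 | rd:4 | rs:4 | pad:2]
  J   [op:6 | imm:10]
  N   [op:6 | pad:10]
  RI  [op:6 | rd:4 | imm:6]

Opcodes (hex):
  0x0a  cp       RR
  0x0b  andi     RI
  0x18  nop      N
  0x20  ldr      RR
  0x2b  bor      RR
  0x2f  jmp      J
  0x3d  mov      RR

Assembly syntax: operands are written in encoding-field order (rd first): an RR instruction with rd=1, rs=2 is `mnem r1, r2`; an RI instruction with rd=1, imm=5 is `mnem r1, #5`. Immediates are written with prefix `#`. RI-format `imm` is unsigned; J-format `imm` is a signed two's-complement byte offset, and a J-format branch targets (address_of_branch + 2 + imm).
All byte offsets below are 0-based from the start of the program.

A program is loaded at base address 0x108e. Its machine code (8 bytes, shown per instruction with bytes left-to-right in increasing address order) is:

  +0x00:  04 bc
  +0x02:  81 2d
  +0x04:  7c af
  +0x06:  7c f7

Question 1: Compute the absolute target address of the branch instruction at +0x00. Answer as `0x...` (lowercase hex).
0x1094

[00] 04 bc → 0xbc04
  top 6b → 0x2f → jmp [J]
  [9:0] imm=4 = #4
  target = base 0x108e + off 0x00 + 2 + imm 4 = 0x1094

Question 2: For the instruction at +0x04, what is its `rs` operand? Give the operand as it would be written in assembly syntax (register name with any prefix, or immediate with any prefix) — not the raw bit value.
r15

[04] 7c af → 0xaf7c
  top 6b → 0x2b → bor [RR]
  rd@[9:6]=0xd ⇒ r13
  rs@[5:2]=0xf ⇒ r15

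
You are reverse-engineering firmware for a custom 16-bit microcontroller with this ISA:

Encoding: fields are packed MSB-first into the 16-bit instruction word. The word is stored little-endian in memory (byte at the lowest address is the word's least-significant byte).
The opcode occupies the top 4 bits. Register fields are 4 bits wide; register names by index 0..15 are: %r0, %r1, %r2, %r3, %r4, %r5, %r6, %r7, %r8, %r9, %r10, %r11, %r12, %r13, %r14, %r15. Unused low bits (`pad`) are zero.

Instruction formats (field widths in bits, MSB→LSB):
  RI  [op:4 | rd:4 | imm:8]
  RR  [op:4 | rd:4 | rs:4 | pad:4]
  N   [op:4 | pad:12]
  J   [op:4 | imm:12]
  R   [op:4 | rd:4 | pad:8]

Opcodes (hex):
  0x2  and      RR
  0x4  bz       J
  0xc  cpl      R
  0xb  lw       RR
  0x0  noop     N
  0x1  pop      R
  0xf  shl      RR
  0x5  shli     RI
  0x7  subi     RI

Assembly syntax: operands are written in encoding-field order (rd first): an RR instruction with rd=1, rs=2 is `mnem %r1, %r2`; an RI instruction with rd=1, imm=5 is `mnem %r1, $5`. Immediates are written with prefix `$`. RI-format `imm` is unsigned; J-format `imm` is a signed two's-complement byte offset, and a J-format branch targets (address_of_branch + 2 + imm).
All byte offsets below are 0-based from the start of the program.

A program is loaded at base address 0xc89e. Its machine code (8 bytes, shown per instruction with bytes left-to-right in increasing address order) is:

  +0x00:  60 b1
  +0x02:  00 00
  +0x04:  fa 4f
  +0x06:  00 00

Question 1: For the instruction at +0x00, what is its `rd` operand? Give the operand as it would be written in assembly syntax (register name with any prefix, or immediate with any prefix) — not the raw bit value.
%r1

off 0x00: read 60 b1 as little → 0xb160
  opcode bits[15:12]=0xb: lw/RR
  [11:8] rd=1 = %r1
  [7:4] rs=6 = %r6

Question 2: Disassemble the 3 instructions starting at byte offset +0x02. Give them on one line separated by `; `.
noop; bz $-6; noop

[02] 00 00 → 0x0000
  opcode bits[15:12]=0x0: noop/N
[04] fa 4f → 0x4ffa
  opcode bits[15:12]=0x4: bz/J
  [11:0] imm=4090 (s12→-6) = $-6
[06] 00 00 → 0x0000
  opcode bits[15:12]=0x0: noop/N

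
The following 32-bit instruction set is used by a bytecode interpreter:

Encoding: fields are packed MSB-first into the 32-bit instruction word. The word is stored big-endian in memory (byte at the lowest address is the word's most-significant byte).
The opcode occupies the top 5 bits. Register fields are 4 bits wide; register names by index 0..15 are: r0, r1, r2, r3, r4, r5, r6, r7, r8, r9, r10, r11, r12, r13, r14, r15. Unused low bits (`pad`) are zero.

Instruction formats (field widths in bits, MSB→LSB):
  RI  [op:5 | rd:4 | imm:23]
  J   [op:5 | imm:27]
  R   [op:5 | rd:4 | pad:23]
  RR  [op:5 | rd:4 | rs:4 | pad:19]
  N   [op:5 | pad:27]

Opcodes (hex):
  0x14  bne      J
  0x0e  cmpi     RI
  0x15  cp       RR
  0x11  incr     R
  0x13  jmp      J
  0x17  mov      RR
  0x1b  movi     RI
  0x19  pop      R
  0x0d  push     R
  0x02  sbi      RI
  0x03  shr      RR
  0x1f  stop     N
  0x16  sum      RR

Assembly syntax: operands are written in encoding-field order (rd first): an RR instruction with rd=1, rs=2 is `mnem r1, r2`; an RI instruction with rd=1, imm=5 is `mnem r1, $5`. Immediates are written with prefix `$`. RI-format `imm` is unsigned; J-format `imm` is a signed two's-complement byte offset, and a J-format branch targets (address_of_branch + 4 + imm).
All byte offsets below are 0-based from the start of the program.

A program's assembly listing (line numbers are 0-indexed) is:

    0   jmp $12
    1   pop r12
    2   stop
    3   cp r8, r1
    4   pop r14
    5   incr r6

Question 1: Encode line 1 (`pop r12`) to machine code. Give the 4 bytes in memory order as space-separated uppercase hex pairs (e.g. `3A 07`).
CE 00 00 00

L1: pop op=0x19:5|rd=12:4|pad=0:23 ⇒ 0xce000000 ⇒ big ce 00 00 00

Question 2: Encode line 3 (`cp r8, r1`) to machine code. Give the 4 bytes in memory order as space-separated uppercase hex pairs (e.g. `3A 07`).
AC 08 00 00

3. cp fields op=0x15:5|rd=8:4|rs=1:4|pad=0:19 → word ac080000h → ac 08 00 00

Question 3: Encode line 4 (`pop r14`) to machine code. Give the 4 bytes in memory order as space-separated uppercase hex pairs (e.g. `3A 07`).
CF 00 00 00

4. pop fields op=0x19:5|rd=14:4|pad=0:23 → word cf000000h → cf 00 00 00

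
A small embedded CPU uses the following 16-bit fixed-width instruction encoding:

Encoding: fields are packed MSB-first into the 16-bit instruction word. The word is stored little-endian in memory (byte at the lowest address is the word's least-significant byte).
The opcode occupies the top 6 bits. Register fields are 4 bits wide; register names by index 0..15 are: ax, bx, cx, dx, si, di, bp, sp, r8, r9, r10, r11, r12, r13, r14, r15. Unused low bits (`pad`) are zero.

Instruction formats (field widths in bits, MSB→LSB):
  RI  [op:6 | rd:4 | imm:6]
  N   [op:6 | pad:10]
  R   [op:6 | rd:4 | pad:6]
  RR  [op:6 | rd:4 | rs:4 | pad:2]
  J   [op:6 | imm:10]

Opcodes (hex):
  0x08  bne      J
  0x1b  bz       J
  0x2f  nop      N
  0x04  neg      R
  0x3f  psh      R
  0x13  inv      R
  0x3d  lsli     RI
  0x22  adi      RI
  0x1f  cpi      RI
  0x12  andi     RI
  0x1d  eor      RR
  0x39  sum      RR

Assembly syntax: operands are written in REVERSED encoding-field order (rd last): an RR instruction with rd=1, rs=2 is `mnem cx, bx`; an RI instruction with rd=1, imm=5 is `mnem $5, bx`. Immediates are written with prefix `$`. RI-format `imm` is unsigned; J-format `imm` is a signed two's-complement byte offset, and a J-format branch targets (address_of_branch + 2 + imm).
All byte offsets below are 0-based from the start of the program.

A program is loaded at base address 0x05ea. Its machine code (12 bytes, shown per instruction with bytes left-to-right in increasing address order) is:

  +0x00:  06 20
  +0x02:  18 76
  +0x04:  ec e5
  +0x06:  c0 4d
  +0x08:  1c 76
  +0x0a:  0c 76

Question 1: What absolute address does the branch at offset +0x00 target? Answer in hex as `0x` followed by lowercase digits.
+0x00: 06 20 ⇒ word 0x2006 (little)
  op=0x2006>>10=0x8 ⇒ bne (J)
  imm@[9:0]=0x6 ⇒ $6
  target = base 0x05ea + off 0x00 + 2 + imm 6 = 0x05f2

0x05f2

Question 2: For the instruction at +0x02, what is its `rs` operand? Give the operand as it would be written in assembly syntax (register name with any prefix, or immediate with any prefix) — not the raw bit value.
bp

[02] 18 76 → 0x7618
  op=0x7618>>10=0x1d ⇒ eor (RR)
  [9:6] rd=8 = r8
  [5:2] rs=6 = bp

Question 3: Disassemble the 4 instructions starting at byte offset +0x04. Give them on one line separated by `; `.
sum r11, sp; inv sp; eor sp, r8; eor dx, r8

@+04  little-endian(ec e5) = 0xe5ec
  top 6b → 0x39 → sum [RR]
  [9:6] rd=7 = sp
  [5:2] rs=11 = r11
@+06  little-endian(c0 4d) = 0x4dc0
  top 6b → 0x13 → inv [R]
  [9:6] rd=7 = sp
@+08  little-endian(1c 76) = 0x761c
  top 6b → 0x1d → eor [RR]
  [9:6] rd=8 = r8
  [5:2] rs=7 = sp
@+0a  little-endian(0c 76) = 0x760c
  top 6b → 0x1d → eor [RR]
  [9:6] rd=8 = r8
  [5:2] rs=3 = dx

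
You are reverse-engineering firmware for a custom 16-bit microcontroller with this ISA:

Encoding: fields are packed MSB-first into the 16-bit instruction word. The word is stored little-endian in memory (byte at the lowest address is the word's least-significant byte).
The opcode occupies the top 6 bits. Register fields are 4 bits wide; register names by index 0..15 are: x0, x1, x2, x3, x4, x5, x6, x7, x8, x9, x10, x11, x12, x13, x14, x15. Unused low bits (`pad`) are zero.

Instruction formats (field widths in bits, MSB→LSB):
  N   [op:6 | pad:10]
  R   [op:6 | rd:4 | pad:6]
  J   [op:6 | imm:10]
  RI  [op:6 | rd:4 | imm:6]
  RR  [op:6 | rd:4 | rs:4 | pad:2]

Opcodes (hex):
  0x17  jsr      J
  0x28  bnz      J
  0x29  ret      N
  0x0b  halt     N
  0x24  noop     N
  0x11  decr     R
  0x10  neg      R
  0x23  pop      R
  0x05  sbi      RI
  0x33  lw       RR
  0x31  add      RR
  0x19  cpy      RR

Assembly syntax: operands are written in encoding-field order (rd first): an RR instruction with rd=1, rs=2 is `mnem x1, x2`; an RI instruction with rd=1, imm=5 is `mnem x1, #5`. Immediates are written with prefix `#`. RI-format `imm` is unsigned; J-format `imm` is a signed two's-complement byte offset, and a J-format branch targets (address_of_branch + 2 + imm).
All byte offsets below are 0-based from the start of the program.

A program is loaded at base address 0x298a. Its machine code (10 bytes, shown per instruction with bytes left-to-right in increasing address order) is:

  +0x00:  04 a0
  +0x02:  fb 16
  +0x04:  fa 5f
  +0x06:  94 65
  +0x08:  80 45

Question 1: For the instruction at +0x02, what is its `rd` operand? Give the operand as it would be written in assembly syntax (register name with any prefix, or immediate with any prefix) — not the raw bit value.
x11

+0x02: fb 16 ⇒ word 0x16fb (little)
  op=0x16fb>>10=0x5 ⇒ sbi (RI)
  rd: (w>>6)&0xf=0xb → x11
  imm: (w>>0)&0x3f=0x3b → #59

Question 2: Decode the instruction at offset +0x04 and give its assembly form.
jsr #-6

@+04  little-endian(fa 5f) = 0x5ffa
  opcode bits[15:10]=0x17: jsr/J
  [9:0] imm=1018 (s10→-6) = #-6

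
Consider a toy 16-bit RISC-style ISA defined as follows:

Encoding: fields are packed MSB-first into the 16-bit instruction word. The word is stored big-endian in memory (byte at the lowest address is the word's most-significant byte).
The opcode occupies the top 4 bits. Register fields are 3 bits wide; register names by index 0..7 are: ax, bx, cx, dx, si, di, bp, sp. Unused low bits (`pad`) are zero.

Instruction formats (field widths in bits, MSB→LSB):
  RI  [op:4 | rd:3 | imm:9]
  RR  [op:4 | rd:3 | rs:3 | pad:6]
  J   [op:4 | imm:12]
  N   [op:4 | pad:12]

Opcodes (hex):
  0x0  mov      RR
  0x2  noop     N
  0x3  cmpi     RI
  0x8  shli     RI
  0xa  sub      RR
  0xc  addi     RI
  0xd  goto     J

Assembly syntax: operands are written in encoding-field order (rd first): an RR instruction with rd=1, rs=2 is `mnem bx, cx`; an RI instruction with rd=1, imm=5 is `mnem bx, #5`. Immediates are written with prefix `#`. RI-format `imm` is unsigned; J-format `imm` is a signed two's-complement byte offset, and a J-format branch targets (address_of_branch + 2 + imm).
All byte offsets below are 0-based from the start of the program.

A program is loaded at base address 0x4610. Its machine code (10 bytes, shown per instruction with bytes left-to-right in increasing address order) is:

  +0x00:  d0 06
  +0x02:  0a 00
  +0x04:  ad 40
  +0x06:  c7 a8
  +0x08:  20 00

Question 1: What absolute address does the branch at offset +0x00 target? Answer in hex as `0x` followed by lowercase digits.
0x4618

off 0x00: read d0 06 as big → 0xd006
  op=0xd006>>12=0xd ⇒ goto (J)
  [11:0] imm=6 = #6
  target = base 0x4610 + off 0x00 + 2 + imm 6 = 0x4618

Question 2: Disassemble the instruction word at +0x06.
[06] c7 a8 → 0xc7a8
  op=0xc7a8>>12=0xc ⇒ addi (RI)
  [11:9] rd=3 = dx
  [8:0] imm=424 = #424

addi dx, #424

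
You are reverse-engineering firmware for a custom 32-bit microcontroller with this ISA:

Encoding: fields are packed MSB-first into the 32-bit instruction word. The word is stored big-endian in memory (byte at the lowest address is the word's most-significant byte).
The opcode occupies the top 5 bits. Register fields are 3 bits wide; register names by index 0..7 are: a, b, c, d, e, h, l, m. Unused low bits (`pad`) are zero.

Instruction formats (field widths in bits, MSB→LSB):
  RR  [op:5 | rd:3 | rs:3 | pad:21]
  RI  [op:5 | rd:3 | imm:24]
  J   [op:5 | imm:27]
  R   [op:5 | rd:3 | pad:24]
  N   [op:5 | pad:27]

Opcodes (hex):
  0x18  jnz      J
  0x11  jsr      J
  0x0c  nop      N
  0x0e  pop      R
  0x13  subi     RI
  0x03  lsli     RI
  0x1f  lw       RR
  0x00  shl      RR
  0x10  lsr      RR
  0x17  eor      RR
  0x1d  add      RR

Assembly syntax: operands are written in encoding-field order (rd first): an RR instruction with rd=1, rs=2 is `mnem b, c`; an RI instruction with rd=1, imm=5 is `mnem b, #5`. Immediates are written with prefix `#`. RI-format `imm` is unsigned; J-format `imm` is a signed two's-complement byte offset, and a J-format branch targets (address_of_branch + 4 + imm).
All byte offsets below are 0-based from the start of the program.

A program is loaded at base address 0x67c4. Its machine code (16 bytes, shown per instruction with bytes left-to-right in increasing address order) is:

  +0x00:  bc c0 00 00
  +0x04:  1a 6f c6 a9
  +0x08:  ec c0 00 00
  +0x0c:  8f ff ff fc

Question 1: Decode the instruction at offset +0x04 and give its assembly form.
lsli c, #7325353

+0x04: 1a 6f c6 a9 ⇒ word 0x1a6fc6a9 (big)
  top 5b → 0x3 → lsli [RI]
  rd@[26:24]=0x2 ⇒ c
  imm@[23:0]=0x6fc6a9 ⇒ #7325353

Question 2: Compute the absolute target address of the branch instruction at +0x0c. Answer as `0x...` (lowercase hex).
0x67d0

+0x0c: 8f ff ff fc ⇒ word 0x8ffffffc (big)
  op=0x8ffffffc>>27=0x11 ⇒ jsr (J)
  [26:0] imm=134217724 (s27→-4) = #-4
  target = base 0x67c4 + off 0x0c + 4 + imm -4 = 0x67d0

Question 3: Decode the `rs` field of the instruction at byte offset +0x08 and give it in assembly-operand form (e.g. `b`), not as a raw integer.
+0x08: ec c0 00 00 ⇒ word 0xecc00000 (big)
  top 5b → 0x1d → add [RR]
  rd: (w>>24)&0x7=0x4 → e
  rs: (w>>21)&0x7=0x6 → l

l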